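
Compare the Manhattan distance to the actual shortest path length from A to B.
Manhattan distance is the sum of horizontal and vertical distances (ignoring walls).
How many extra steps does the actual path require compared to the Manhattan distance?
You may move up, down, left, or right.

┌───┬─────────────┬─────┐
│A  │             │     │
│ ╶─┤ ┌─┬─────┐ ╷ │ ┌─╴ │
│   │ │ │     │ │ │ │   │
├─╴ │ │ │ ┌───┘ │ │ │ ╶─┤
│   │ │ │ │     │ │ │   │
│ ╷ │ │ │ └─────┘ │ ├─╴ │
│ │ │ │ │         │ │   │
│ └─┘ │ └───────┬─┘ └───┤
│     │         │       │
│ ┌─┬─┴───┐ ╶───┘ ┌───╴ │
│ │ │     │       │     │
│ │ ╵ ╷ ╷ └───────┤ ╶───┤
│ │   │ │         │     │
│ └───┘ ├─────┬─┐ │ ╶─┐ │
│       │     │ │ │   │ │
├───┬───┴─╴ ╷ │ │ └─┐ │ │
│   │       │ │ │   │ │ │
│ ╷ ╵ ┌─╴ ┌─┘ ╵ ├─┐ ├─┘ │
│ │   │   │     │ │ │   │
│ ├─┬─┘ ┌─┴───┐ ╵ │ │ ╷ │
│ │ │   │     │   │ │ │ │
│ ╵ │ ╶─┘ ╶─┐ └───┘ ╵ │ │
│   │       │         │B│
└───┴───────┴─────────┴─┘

Manhattan distance: |11 - 0| + |11 - 0| = 22
Actual path length: 32
Extra steps: 32 - 22 = 10

Solution:

┌───┬─────────────┬─────┐
│A  │             │     │
│ ╶─┤ ┌─┬─────┐ ╷ │ ┌─╴ │
│↳ ↓│ │ │     │ │ │ │   │
├─╴ │ │ │ ┌───┘ │ │ │ ╶─┤
│↓ ↲│ │ │ │     │ │ │   │
│ ╷ │ │ │ └─────┘ │ ├─╴ │
│↓│ │ │ │         │ │   │
│ └─┘ │ └───────┬─┘ └───┤
│↓    │         │       │
│ ┌─┬─┴───┐ ╶───┘ ┌───╴ │
│↓│ │  ↱ ↓│       │     │
│ │ ╵ ╷ ╷ └───────┤ ╶───┤
│↓│   │↑│↳ → → → ↓│     │
│ └───┘ ├─────┬─┐ │ ╶─┐ │
│↳ → → ↑│     │ │↓│   │ │
├───┬───┴─╴ ╷ │ │ └─┐ │ │
│   │       │ │ │↳ ↓│ │ │
│ ╷ ╵ ┌─╴ ┌─┘ ╵ ├─┐ ├─┘ │
│ │   │   │     │ │↓│↱ ↓│
│ ├─┬─┘ ┌─┴───┐ ╵ │ │ ╷ │
│ │ │   │     │   │↓│↑│↓│
│ ╵ │ ╶─┘ ╶─┐ └───┘ ╵ │ │
│   │       │      ↳ ↑│B│
└───┴───────┴─────────┴─┘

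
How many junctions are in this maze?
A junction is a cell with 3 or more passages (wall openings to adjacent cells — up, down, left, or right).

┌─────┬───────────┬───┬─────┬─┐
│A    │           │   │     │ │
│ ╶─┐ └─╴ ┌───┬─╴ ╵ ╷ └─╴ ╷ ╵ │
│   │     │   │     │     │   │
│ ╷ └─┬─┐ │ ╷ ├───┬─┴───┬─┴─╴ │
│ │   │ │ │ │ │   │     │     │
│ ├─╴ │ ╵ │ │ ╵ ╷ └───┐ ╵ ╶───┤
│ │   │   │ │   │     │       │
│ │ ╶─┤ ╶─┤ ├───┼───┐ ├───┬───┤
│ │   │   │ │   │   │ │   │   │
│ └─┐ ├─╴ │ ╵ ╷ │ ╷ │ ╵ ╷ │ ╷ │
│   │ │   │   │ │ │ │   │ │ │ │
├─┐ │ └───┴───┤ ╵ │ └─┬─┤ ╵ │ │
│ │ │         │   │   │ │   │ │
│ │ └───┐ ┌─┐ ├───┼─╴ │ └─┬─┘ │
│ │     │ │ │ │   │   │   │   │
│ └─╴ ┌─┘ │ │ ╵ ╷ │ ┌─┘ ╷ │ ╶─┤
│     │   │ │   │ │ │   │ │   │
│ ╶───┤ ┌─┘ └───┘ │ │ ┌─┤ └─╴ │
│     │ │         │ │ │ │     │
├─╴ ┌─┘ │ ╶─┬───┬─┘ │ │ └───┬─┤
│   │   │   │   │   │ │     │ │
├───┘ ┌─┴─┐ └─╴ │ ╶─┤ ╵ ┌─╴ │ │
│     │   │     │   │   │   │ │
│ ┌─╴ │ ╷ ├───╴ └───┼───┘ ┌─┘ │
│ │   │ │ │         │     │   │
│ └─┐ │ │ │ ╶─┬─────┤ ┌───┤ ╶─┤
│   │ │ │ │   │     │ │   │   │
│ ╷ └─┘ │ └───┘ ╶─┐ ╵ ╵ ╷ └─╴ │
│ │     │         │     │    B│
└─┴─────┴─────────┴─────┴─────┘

Checking each cell for number of passages:

Junctions found (3+ passages):
  (0, 4): 3 passages
  (0, 12): 3 passages
  (1, 0): 3 passages
  (1, 4): 3 passages
  (1, 8): 3 passages
  (1, 14): 3 passages
  (3, 3): 3 passages
  (3, 12): 3 passages
  (6, 4): 3 passages
  (7, 2): 3 passages
  (7, 11): 3 passages
  (8, 0): 3 passages
  (9, 1): 3 passages
  (9, 5): 3 passages
  (10, 11): 3 passages
  (11, 2): 3 passages
  (11, 7): 3 passages
  (12, 2): 3 passages
  (12, 7): 3 passages
  (13, 0): 3 passages
  (14, 7): 3 passages
  (14, 10): 3 passages
Total junctions: 22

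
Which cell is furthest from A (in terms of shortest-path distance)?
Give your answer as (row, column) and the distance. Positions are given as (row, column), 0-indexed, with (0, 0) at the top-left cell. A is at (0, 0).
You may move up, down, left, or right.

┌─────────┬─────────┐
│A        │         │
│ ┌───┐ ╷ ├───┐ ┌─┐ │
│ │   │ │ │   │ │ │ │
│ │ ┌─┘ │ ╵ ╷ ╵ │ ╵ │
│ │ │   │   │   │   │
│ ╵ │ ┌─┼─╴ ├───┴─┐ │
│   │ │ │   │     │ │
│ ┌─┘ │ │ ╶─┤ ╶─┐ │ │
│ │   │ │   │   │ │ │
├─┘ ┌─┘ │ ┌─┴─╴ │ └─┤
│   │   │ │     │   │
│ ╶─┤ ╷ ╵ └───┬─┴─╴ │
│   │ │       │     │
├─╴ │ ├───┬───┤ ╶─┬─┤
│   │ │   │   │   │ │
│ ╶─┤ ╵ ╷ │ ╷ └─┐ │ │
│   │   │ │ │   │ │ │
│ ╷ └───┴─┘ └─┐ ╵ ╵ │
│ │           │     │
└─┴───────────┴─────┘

Computing BFS distances from A to all cells:
Furthest cell: (5, 5)
Distance: 46 steps

Path from A to the furthest cell:

┌─────────┬─────────┐
│A → → ↓  │         │
│ ┌───┐ ╷ ├───┐ ┌─┐ │
│ │   │↓│ │   │ │ │ │
│ │ ┌─┘ │ ╵ ╷ ╵ │ ╵ │
│ │ │↓ ↲│   │   │   │
│ ╵ │ ┌─┼─╴ ├───┴─┐ │
│   │↓│ │   │↓ ← ↰│ │
│ ┌─┘ │ │ ╶─┤ ╶─┐ │ │
│ │↓ ↲│ │   │↳ ↓│↑│ │
├─┘ ┌─┘ │ ┌─┴─╴ │ └─┤
│↓ ↲│   │ │B ← ↲│↑ ↰│
│ ╶─┤ ╷ ╵ └───┬─┴─╴ │
│↳ ↓│ │       │↱ → ↑│
├─╴ │ ├───┬───┤ ╶─┬─┤
│↓ ↲│ │   │↱ ↓│↑ ↰│ │
│ ╶─┤ ╵ ╷ │ ╷ └─┐ │ │
│↳ ↓│   │ │↑│↳ ↓│↑│ │
│ ╷ └───┴─┘ └─┐ ╵ ╵ │
│ │↳ → → → ↑  │↳ ↑  │
└─┴───────────┴─────┘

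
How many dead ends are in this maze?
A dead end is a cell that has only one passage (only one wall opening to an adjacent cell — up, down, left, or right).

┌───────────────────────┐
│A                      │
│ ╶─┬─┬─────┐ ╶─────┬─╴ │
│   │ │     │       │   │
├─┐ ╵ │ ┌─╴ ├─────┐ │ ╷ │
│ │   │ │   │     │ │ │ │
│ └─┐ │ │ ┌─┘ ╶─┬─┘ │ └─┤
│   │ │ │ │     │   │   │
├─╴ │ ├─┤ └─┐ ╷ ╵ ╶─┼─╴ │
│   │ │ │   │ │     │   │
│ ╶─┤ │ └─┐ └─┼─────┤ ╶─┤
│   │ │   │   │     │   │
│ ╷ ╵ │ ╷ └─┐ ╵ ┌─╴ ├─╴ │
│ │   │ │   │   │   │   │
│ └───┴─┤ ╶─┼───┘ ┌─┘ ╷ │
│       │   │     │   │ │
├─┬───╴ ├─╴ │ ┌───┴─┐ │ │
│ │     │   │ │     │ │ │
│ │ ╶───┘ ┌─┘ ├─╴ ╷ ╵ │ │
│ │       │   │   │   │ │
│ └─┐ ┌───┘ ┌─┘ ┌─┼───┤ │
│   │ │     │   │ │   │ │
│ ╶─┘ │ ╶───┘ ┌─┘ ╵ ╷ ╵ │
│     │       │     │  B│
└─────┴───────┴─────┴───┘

Checking each cell for number of passages:

Dead ends found at positions:
  (1, 2)
  (2, 0)
  (2, 8)
  (2, 11)
  (3, 3)
  (3, 5)
  (4, 3)
  (4, 6)
  (4, 9)
  (6, 3)
  (6, 5)
  (7, 9)
  (8, 0)
  (8, 7)
  (10, 1)
  (10, 8)
  (11, 7)
Total dead ends: 17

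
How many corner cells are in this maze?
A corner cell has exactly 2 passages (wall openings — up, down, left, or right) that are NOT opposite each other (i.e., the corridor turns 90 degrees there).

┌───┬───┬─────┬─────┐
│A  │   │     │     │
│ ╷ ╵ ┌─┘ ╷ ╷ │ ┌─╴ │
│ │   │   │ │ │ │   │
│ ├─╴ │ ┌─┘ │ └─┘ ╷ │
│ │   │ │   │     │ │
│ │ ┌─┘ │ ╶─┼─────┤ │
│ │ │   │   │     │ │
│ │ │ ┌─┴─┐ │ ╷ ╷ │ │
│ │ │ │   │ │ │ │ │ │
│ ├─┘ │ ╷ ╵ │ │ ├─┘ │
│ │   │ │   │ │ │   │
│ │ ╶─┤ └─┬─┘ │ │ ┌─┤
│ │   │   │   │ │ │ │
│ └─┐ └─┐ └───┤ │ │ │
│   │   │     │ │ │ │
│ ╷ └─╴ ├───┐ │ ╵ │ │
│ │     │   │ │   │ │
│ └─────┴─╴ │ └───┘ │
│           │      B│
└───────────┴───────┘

Counting corner cells (2 non-opposite passages):
Total corners: 50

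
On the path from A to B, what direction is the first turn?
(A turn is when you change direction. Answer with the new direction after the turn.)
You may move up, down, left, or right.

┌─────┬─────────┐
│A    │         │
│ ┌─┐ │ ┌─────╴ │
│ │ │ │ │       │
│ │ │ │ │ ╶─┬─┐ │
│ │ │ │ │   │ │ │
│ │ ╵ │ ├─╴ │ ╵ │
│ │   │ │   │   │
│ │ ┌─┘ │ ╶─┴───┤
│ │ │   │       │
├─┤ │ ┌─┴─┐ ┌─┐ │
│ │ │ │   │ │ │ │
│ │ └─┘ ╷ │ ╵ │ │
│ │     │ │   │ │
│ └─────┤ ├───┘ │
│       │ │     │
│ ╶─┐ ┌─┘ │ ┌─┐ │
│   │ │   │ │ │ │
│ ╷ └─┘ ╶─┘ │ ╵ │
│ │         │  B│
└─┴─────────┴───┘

Directions: right, right, down, down, down, left, down, down, down, right, right, up, right, down, down, down, left, down, right, right, up, up, right, right, down, down
First turn direction: down

Solution:

┌─────┬─────────┐
│A → ↓│         │
│ ┌─┐ │ ┌─────╴ │
│ │ │↓│ │       │
│ │ │ │ │ ╶─┬─┐ │
│ │ │↓│ │   │ │ │
│ │ ╵ │ ├─╴ │ ╵ │
│ │↓ ↲│ │   │   │
│ │ ┌─┘ │ ╶─┴───┤
│ │↓│   │       │
├─┤ │ ┌─┴─┐ ┌─┐ │
│ │↓│ │↱ ↓│ │ │ │
│ │ └─┘ ╷ │ ╵ │ │
│ │↳ → ↑│↓│   │ │
│ └─────┤ ├───┘ │
│       │↓│↱ → ↓│
│ ╶─┐ ┌─┘ │ ┌─┐ │
│   │ │↓ ↲│↑│ │↓│
│ ╷ └─┘ ╶─┘ │ ╵ │
│ │    ↳ → ↑│  B│
└─┴─────────┴───┘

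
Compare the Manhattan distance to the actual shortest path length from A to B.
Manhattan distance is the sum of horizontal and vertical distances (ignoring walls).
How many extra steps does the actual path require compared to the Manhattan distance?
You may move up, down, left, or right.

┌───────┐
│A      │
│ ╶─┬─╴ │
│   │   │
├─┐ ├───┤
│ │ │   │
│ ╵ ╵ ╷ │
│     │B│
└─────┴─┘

Manhattan distance: |3 - 0| + |3 - 0| = 6
Actual path length: 8
Extra steps: 8 - 6 = 2

Solution:

┌───────┐
│A      │
│ ╶─┬─╴ │
│↳ ↓│   │
├─┐ ├───┤
│ │↓│↱ ↓│
│ ╵ ╵ ╷ │
│  ↳ ↑│B│
└─────┴─┘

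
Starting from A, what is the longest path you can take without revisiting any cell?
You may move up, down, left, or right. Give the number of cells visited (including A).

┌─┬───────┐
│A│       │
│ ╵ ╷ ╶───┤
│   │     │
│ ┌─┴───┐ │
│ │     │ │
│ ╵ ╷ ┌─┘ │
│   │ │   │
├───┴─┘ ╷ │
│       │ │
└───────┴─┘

Finding longest simple path using DFS:
Start: (0, 0)
Longest path visits 15 cells
Path: A → down → right → up → right → down → right → right → down → down → left → down → left → left → left

Solution:

┌─┬───────┐
│A│↱ ↓    │
│ ╵ ╷ ╶───┤
│↳ ↑│↳ → ↓│
│ ┌─┴───┐ │
│ │     │↓│
│ ╵ ╷ ┌─┘ │
│   │ │↓ ↲│
├───┴─┘ ╷ │
│B ← ← ↲│ │
└───────┴─┘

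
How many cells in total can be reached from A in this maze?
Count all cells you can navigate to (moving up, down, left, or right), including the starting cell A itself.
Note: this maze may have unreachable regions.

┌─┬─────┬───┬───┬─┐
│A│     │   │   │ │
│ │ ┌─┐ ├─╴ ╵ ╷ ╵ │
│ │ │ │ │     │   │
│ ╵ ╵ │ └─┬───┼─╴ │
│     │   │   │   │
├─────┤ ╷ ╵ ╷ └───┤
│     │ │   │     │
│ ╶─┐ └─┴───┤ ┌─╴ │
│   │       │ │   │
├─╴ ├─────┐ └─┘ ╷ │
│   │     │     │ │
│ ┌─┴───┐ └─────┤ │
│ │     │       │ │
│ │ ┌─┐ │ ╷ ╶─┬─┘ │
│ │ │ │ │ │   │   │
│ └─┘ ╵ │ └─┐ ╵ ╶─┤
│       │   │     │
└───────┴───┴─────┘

Using BFS/flood-fill to find all reachable cells from A:
Maze size: 9 × 9 = 81 total cells
12 cell(s) are walled off and cannot be reached from A.
Reachable cells: 69

Reachable region (· marks reachable cells):

┌─┬─────┬───┬───┬─┐
│A│· · ·│   │   │ │
│ │ ┌─┐ ├─╴ ╵ ╷ ╵ │
│·│·│·│·│     │   │
│ ╵ ╵ │ └─┬───┼─╴ │
│· · ·│· ·│· ·│   │
├─────┤ ╷ ╵ ╷ └───┤
│· · ·│·│· ·│· · ·│
│ ╶─┐ └─┴───┤ ┌─╴ │
│· ·│· · · ·│·│· ·│
├─╴ ├─────┐ └─┘ ╷ │
│· ·│· · ·│· · ·│·│
│ ┌─┴───┐ └─────┤ │
│·│· · ·│· · · ·│·│
│ │ ┌─┐ │ ╷ ╶─┬─┘ │
│·│·│·│·│·│· ·│· ·│
│ └─┘ ╵ │ └─┐ ╵ ╶─┤
│· · · ·│· ·│· · ·│
└───────┴───┴─────┘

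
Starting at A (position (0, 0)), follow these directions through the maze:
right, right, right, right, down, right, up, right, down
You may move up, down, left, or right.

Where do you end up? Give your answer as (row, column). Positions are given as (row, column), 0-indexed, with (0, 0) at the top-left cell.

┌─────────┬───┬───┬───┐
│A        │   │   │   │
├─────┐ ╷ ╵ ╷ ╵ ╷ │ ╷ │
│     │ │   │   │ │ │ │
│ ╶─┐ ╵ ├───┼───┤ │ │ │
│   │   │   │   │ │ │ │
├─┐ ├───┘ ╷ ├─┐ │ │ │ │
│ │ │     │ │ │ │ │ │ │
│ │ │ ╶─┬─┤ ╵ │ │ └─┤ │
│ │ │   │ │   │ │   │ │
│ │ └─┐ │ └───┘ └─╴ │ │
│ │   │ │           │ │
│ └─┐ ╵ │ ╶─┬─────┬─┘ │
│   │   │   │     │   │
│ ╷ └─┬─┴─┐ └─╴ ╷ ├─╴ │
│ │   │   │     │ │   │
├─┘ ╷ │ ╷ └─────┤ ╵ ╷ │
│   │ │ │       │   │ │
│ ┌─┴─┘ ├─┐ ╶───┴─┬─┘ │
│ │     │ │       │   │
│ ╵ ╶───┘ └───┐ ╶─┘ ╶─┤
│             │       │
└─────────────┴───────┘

Following directions step by step:
Start: (0, 0)
  right: (0, 0) → (0, 1)
  right: (0, 1) → (0, 2)
  right: (0, 2) → (0, 3)
  right: (0, 3) → (0, 4)
  down: (0, 4) → (1, 4)
  right: (1, 4) → (1, 5)
  up: (1, 5) → (0, 5)
  right: (0, 5) → (0, 6)
  down: (0, 6) → (1, 6)
Final position: (1, 6)

Path taken:

┌─────────┬───┬───┬───┐
│A → → → ↓│↱ ↓│   │   │
├─────┐ ╷ ╵ ╷ ╵ ╷ │ ╷ │
│     │ │↳ ↑│B  │ │ │ │
│ ╶─┐ ╵ ├───┼───┤ │ │ │
│   │   │   │   │ │ │ │
├─┐ ├───┘ ╷ ├─┐ │ │ │ │
│ │ │     │ │ │ │ │ │ │
│ │ │ ╶─┬─┤ ╵ │ │ └─┤ │
│ │ │   │ │   │ │   │ │
│ │ └─┐ │ └───┘ └─╴ │ │
│ │   │ │           │ │
│ └─┐ ╵ │ ╶─┬─────┬─┘ │
│   │   │   │     │   │
│ ╷ └─┬─┴─┐ └─╴ ╷ ├─╴ │
│ │   │   │     │ │   │
├─┘ ╷ │ ╷ └─────┤ ╵ ╷ │
│   │ │ │       │   │ │
│ ┌─┴─┘ ├─┐ ╶───┴─┬─┘ │
│ │     │ │       │   │
│ ╵ ╶───┘ └───┐ ╶─┘ ╶─┤
│             │       │
└─────────────┴───────┘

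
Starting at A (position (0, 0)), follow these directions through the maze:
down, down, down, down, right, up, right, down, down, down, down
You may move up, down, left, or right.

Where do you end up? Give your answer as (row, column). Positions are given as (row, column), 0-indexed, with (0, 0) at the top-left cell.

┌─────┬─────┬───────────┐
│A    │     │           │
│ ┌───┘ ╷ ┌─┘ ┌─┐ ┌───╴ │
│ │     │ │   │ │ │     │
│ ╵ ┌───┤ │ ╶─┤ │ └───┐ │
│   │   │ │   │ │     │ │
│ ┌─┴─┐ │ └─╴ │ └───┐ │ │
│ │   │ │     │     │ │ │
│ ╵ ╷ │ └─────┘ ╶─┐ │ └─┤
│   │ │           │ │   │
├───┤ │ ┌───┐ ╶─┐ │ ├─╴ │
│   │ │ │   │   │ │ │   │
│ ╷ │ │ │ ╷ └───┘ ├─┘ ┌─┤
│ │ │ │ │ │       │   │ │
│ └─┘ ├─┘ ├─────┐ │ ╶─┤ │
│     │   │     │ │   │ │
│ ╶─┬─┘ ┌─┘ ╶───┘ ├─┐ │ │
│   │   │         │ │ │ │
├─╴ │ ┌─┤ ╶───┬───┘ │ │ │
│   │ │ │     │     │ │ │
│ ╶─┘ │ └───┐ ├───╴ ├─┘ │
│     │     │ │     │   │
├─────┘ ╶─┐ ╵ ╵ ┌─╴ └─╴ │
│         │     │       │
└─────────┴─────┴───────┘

Following directions step by step:
Start: (0, 0)
  down: (0, 0) → (1, 0)
  down: (1, 0) → (2, 0)
  down: (2, 0) → (3, 0)
  down: (3, 0) → (4, 0)
  right: (4, 0) → (4, 1)
  up: (4, 1) → (3, 1)
  right: (3, 1) → (3, 2)
  down: (3, 2) → (4, 2)
  down: (4, 2) → (5, 2)
  down: (5, 2) → (6, 2)
  down: (6, 2) → (7, 2)
Final position: (7, 2)

Path taken:

┌─────┬─────┬───────────┐
│A    │     │           │
│ ┌───┘ ╷ ┌─┘ ┌─┐ ┌───╴ │
│↓│     │ │   │ │ │     │
│ ╵ ┌───┤ │ ╶─┤ │ └───┐ │
│↓  │   │ │   │ │     │ │
│ ┌─┴─┐ │ └─╴ │ └───┐ │ │
│↓│↱ ↓│ │     │     │ │ │
│ ╵ ╷ │ └─────┘ ╶─┐ │ └─┤
│↳ ↑│↓│           │ │   │
├───┤ │ ┌───┐ ╶─┐ │ ├─╴ │
│   │↓│ │   │   │ │ │   │
│ ╷ │ │ │ ╷ └───┘ ├─┘ ┌─┤
│ │ │↓│ │ │       │   │ │
│ └─┘ ├─┘ ├─────┐ │ ╶─┤ │
│    B│   │     │ │   │ │
│ ╶─┬─┘ ┌─┘ ╶───┘ ├─┐ │ │
│   │   │         │ │ │ │
├─╴ │ ┌─┤ ╶───┬───┘ │ │ │
│   │ │ │     │     │ │ │
│ ╶─┘ │ └───┐ ├───╴ ├─┘ │
│     │     │ │     │   │
├─────┘ ╶─┐ ╵ ╵ ┌─╴ └─╴ │
│         │     │       │
└─────────┴─────┴───────┘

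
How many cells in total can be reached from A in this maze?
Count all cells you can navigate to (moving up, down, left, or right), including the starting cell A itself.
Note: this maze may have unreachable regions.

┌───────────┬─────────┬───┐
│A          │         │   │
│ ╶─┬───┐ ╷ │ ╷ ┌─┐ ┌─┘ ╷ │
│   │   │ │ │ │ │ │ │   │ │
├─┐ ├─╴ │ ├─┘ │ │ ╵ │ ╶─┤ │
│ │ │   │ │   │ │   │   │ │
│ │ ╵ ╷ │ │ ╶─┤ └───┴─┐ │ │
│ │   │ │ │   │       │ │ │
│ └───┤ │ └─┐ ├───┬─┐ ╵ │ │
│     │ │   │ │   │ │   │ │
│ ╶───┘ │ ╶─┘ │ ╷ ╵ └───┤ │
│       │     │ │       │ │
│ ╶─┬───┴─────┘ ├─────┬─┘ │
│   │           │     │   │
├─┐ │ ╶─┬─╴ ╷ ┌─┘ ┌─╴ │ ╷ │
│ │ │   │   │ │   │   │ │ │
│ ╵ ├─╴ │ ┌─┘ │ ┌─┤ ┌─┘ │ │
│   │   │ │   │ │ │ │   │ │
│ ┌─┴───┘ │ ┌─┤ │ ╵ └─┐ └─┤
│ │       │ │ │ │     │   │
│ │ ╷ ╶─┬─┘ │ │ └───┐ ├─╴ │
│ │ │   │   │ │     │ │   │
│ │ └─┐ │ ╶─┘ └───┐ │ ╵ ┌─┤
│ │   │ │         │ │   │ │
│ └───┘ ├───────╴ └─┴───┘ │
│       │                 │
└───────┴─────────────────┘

Using BFS/flood-fill to find all reachable cells from A:
Maze size: 13 × 13 = 169 total cells
All cells are reachable — the maze is fully connected.
Reachable cells: 169

Reachable region (· marks reachable cells):

┌───────────┬─────────┬───┐
│A · · · · ·│· · · · ·│· ·│
│ ╶─┬───┐ ╷ │ ╷ ┌─┐ ┌─┘ ╷ │
│· ·│· ·│·│·│·│·│·│·│· ·│·│
├─┐ ├─╴ │ ├─┘ │ │ ╵ │ ╶─┤ │
│·│·│· ·│·│· ·│·│· ·│· ·│·│
│ │ ╵ ╷ │ │ ╶─┤ └───┴─┐ │ │
│·│· ·│·│·│· ·│· · · ·│·│·│
│ └───┤ │ └─┐ ├───┬─┐ ╵ │ │
│· · ·│·│· ·│·│· ·│·│· ·│·│
│ ╶───┘ │ ╶─┘ │ ╷ ╵ └───┤ │
│· · · ·│· · ·│·│· · · ·│·│
│ ╶─┬───┴─────┘ ├─────┬─┘ │
│· ·│· · · · · ·│· · ·│· ·│
├─┐ │ ╶─┬─╴ ╷ ┌─┘ ┌─╴ │ ╷ │
│·│·│· ·│· ·│·│· ·│· ·│·│·│
│ ╵ ├─╴ │ ┌─┘ │ ┌─┤ ┌─┘ │ │
│· ·│· ·│·│· ·│·│·│·│· ·│·│
│ ┌─┴───┘ │ ┌─┤ │ ╵ └─┐ └─┤
│·│· · · ·│·│·│·│· · ·│· ·│
│ │ ╷ ╶─┬─┘ │ │ └───┐ ├─╴ │
│·│·│· ·│· ·│·│· · ·│·│· ·│
│ │ └─┐ │ ╶─┘ └───┐ │ ╵ ┌─┤
│·│· ·│·│· · · · ·│·│· ·│·│
│ └───┘ ├───────╴ └─┴───┘ │
│· · · ·│· · · · · · · · ·│
└───────┴─────────────────┘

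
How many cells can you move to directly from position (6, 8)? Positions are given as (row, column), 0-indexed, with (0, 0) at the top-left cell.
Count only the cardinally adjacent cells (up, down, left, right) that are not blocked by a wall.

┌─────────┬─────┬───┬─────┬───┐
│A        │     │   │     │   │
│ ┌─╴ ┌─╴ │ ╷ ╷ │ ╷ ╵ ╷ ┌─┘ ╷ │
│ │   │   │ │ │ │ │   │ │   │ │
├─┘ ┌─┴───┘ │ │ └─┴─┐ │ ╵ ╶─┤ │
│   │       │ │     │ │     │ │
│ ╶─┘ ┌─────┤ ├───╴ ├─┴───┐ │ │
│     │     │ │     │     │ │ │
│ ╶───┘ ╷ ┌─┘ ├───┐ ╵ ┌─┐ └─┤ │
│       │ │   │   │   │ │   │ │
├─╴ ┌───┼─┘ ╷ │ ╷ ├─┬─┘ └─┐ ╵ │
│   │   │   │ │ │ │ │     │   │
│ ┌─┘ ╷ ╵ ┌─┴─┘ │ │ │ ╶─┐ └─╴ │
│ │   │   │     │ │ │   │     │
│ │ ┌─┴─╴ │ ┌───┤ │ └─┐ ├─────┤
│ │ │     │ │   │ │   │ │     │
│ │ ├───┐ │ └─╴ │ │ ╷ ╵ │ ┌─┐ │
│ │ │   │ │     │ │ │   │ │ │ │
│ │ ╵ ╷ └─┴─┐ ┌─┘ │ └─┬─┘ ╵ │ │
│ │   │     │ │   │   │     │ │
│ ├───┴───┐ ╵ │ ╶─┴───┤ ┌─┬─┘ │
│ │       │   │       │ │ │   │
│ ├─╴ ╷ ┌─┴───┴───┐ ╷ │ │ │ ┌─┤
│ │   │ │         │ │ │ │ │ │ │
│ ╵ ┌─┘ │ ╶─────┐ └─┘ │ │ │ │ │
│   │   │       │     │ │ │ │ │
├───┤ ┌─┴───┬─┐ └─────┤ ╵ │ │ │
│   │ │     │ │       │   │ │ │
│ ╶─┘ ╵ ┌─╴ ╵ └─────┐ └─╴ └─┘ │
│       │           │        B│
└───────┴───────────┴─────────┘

Checking passable neighbors of (6, 8):
Neighbors: (5, 8), (7, 8)
Count: 2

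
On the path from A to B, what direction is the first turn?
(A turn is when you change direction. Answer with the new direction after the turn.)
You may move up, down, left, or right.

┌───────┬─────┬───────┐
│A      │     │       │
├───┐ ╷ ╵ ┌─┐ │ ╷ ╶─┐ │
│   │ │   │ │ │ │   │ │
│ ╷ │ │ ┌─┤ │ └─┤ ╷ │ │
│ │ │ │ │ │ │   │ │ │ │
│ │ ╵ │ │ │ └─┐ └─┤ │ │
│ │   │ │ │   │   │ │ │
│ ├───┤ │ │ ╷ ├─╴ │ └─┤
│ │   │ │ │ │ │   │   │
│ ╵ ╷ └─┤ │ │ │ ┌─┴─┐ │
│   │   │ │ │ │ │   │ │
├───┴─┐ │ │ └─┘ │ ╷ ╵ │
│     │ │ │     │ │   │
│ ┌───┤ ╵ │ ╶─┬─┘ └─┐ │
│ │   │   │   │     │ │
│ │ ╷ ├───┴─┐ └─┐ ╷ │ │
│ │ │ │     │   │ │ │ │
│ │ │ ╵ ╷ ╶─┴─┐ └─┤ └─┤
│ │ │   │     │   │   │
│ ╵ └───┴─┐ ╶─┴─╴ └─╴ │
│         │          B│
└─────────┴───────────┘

Directions: right, right, right, down, right, up, right, right, down, down, right, down, right, down, left, down, down, left, left, down, right, down, right, down, right, down, right, right
First turn direction: down

Solution:

┌───────┬─────┬───────┐
│A → → ↓│↱ → ↓│       │
├───┐ ╷ ╵ ┌─┐ │ ╷ ╶─┐ │
│   │ │↳ ↑│ │↓│ │   │ │
│ ╷ │ │ ┌─┤ │ └─┤ ╷ │ │
│ │ │ │ │ │ │↳ ↓│ │ │ │
│ │ ╵ │ │ │ └─┐ └─┤ │ │
│ │   │ │ │   │↳ ↓│ │ │
│ ├───┤ │ │ ╷ ├─╴ │ └─┤
│ │   │ │ │ │ │↓ ↲│   │
│ ╵ ╷ └─┤ │ │ │ ┌─┴─┐ │
│   │   │ │ │ │↓│   │ │
├───┴─┐ │ │ └─┘ │ ╷ ╵ │
│     │ │ │↓ ← ↲│ │   │
│ ┌───┤ ╵ │ ╶─┬─┘ └─┐ │
│ │   │   │↳ ↓│     │ │
│ │ ╷ ├───┴─┐ └─┐ ╷ │ │
│ │ │ │     │↳ ↓│ │ │ │
│ │ │ ╵ ╷ ╶─┴─┐ └─┤ └─┤
│ │ │   │     │↳ ↓│   │
│ ╵ └───┴─┐ ╶─┴─╴ └─╴ │
│         │      ↳ → B│
└─────────┴───────────┘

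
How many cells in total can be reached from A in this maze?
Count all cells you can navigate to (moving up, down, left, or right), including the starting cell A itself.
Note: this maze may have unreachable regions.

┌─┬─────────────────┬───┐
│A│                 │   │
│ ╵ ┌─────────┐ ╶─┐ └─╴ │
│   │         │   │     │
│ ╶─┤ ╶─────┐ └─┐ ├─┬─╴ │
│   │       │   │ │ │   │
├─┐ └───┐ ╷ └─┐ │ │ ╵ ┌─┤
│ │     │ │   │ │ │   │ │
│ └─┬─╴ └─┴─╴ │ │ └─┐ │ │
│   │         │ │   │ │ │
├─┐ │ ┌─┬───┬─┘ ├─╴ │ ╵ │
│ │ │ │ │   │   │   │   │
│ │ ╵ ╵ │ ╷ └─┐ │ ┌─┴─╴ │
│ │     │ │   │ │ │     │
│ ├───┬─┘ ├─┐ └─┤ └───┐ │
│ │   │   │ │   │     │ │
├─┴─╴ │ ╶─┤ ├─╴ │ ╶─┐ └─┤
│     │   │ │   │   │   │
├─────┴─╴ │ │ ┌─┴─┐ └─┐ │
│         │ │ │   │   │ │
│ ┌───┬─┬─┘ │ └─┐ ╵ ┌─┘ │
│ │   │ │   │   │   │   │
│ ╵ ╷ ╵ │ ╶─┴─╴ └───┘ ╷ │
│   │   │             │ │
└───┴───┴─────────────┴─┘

Using BFS/flood-fill to find all reachable cells from A:
Maze size: 12 × 12 = 144 total cells
8 cell(s) are walled off and cannot be reached from A.
Reachable cells: 136

Reachable region (· marks reachable cells):

┌─┬─────────────────┬───┐
│A│· · · · · · · · ·│· ·│
│ ╵ ┌─────────┐ ╶─┐ └─╴ │
│· ·│· · · · ·│· ·│· · ·│
│ ╶─┤ ╶─────┐ └─┐ ├─┬─╴ │
│· ·│· · · ·│· ·│·│·│· ·│
├─┐ └───┐ ╷ └─┐ │ │ ╵ ┌─┤
│·│· · ·│·│· ·│·│·│· ·│·│
│ └─┬─╴ └─┴─╴ │ │ └─┐ │ │
│· ·│· · · · ·│·│· ·│·│·│
├─┐ │ ┌─┬───┬─┘ ├─╴ │ ╵ │
│ │·│·│·│· ·│· ·│· ·│· ·│
│ │ ╵ ╵ │ ╷ └─┐ │ ┌─┴─╴ │
│ │· · ·│·│· ·│·│·│· · ·│
│ ├───┬─┘ ├─┐ └─┤ └───┐ │
│ │   │· ·│·│· ·│· · ·│·│
├─┴─╴ │ ╶─┤ ├─╴ │ ╶─┐ └─┤
│     │· ·│·│· ·│· ·│· ·│
├─────┴─╴ │ │ ┌─┴─┐ └─┐ │
│· · · · ·│·│·│· ·│· ·│·│
│ ┌───┬─┬─┘ │ └─┐ ╵ ┌─┘ │
│·│· ·│·│· ·│· ·│· ·│· ·│
│ ╵ ╷ ╵ │ ╶─┴─╴ └───┘ ╷ │
│· ·│· ·│· · · · · · ·│·│
└───┴───┴─────────────┴─┘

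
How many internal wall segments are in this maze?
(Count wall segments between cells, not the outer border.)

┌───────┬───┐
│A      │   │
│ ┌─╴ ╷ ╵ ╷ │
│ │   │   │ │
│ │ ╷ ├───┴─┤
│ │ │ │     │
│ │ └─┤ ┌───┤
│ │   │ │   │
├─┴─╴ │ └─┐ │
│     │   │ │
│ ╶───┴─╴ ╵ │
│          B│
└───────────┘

Counting internal wall segments:
Total internal walls: 25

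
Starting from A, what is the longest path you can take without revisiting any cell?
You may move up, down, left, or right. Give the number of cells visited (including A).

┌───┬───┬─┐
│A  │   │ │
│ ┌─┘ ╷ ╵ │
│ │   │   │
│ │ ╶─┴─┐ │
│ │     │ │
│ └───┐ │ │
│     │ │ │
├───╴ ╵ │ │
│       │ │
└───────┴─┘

Finding longest simple path using DFS:
Start: (0, 0)
Longest path visits 21 cells
Path: A → down → down → down → right → right → down → right → up → up → left → left → up → right → up → right → down → right → down → down → down

Solution:

┌───┬───┬─┐
│A  │↱ ↓│ │
│ ┌─┘ ╷ ╵ │
│↓│↱ ↑│↳ ↓│
│ │ ╶─┴─┐ │
│↓│↑ ← ↰│↓│
│ └───┐ │ │
│↳ → ↓│↑│↓│
├───╴ ╵ │ │
│    ↳ ↑│B│
└───────┴─┘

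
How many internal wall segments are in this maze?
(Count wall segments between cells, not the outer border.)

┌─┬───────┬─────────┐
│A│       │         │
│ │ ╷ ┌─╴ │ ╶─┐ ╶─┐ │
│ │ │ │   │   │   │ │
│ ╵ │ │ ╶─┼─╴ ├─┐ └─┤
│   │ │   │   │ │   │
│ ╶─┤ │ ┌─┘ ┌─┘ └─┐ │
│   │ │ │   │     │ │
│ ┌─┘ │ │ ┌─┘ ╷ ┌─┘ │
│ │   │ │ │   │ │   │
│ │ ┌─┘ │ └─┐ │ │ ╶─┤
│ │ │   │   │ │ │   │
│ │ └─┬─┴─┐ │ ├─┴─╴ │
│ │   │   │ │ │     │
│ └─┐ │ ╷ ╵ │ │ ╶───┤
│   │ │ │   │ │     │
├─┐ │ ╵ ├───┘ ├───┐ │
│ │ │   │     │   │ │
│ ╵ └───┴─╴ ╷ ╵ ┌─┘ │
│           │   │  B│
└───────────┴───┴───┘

Counting internal wall segments:
Total internal walls: 81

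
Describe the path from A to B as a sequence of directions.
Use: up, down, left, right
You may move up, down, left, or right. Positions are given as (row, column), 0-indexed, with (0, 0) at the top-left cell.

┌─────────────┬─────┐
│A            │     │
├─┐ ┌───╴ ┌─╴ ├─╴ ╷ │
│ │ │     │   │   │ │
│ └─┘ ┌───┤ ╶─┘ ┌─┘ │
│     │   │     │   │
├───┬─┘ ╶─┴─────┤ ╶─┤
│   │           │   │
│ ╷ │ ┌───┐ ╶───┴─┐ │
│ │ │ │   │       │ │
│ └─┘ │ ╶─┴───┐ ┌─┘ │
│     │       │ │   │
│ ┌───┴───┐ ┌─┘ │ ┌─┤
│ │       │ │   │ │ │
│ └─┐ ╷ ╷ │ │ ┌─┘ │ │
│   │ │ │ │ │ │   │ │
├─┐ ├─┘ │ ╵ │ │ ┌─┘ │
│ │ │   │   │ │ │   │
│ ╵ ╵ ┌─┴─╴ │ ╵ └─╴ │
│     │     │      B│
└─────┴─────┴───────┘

Finding the path and converting it to directions:
Path through cells: (0,0) → (0,1) → (0,2) → (0,3) → (0,4) → (0,5) → (0,6) → (1,6) → (1,5) → (2,5) → (2,6) → (2,7) → (1,7) → (1,8) → (0,8) → (0,9) → (1,9) → (2,9) → (2,8) → (3,8) → (3,9) → (4,9) → (5,9) → (5,8) → (6,8) → (7,8) → (7,7) → (8,7) → (9,7) → (9,8) → (9,9)
Directions: right, right, right, right, right, right, down, left, down, right, right, up, right, up, right, down, down, left, down, right, down, down, left, down, down, left, down, down, right, right

Solution:

┌─────────────┬─────┐
│A → → → → → ↓│  ↱ ↓│
├─┐ ┌───╴ ┌─╴ ├─╴ ╷ │
│ │ │     │↓ ↲│↱ ↑│↓│
│ └─┘ ┌───┤ ╶─┘ ┌─┘ │
│     │   │↳ → ↑│↓ ↲│
├───┬─┘ ╶─┴─────┤ ╶─┤
│   │           │↳ ↓│
│ ╷ │ ┌───┐ ╶───┴─┐ │
│ │ │ │   │       │↓│
│ └─┘ │ ╶─┴───┐ ┌─┘ │
│     │       │ │↓ ↲│
│ ┌───┴───┐ ┌─┘ │ ┌─┤
│ │       │ │   │↓│ │
│ └─┐ ╷ ╷ │ │ ┌─┘ │ │
│   │ │ │ │ │ │↓ ↲│ │
├─┐ ├─┘ │ ╵ │ │ ┌─┘ │
│ │ │   │   │ │↓│   │
│ ╵ ╵ ┌─┴─╴ │ ╵ └─╴ │
│     │     │  ↳ → B│
└─────┴─────┴───────┘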